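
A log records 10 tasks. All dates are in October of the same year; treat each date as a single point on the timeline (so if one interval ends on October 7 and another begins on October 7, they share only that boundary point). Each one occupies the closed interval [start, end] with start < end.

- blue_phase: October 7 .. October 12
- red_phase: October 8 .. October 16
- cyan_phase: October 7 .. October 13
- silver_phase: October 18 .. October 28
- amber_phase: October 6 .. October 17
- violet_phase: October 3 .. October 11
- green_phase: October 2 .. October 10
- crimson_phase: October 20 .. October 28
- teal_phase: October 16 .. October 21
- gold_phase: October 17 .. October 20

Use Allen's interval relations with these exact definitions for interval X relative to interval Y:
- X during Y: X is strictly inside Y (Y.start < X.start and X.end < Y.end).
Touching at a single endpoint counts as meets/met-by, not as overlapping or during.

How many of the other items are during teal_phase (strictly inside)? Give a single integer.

Target teal_phase = [October 16, October 21].
amber_phase [October 6, October 17] → overlaps → no.
blue_phase [October 7, October 12] → before → no.
crimson_phase [October 20, October 28] → overlapped-by → no.
cyan_phase [October 7, October 13] → before → no.
gold_phase [October 17, October 20] → during → counts.
green_phase [October 2, October 10] → before → no.
red_phase [October 8, October 16] → meets → no.
silver_phase [October 18, October 28] → overlapped-by → no.
violet_phase [October 3, October 11] → before → no.
Total: 1.

1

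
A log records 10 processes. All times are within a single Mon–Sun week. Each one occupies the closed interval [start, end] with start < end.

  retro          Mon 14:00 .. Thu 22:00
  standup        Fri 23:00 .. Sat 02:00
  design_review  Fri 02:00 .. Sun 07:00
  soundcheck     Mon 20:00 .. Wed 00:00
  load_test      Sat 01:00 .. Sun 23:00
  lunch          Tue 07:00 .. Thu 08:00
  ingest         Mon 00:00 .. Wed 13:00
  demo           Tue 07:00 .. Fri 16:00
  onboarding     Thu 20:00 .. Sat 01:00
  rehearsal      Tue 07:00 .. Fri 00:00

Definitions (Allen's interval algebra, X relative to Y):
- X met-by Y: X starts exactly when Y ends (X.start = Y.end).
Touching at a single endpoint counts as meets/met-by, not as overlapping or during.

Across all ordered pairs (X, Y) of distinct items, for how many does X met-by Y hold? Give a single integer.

1

Checking all 90 ordered pairs for relation 'met-by'; matching pairs in alphabetical order:
(load_test, onboarding): load_test met-by onboarding ✓
Count: 1.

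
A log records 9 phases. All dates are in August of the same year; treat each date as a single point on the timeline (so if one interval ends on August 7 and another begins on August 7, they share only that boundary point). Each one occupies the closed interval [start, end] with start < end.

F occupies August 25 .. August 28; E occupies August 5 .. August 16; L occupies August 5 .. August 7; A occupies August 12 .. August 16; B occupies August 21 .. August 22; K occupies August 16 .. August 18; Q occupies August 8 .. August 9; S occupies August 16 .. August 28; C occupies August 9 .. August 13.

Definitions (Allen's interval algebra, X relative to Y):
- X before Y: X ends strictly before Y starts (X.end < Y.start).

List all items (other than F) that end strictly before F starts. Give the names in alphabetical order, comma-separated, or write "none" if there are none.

Target F = [August 25, August 28].
A [August 12, August 16] → before → yes.
B [August 21, August 22] → before → yes.
C [August 9, August 13] → before → yes.
E [August 5, August 16] → before → yes.
K [August 16, August 18] → before → yes.
L [August 5, August 7] → before → yes.
Q [August 8, August 9] → before → yes.
S [August 16, August 28] → finished-by → no.
Result: A, B, C, E, K, L, Q.

A, B, C, E, K, L, Q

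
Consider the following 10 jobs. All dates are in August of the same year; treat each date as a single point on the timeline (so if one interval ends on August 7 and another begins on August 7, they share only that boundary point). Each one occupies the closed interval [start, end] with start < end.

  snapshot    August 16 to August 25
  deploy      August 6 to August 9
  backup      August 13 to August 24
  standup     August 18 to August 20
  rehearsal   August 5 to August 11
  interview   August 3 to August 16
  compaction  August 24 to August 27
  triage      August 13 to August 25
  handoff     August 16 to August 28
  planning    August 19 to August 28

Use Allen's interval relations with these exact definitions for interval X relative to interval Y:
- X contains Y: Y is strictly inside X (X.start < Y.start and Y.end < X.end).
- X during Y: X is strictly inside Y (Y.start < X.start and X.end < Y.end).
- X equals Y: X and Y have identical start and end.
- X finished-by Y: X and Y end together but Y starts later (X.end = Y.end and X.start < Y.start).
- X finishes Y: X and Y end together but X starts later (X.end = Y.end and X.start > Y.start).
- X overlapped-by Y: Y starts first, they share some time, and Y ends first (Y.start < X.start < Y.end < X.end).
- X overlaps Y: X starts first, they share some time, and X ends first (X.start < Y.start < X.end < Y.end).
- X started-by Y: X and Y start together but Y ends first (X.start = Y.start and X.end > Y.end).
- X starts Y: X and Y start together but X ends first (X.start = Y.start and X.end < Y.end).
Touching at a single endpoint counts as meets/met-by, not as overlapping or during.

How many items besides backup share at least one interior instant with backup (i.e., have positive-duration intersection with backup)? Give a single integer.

Target backup = [August 13, August 24].
compaction [August 24, August 27] → met-by → no.
deploy [August 6, August 9] → before → no.
handoff [August 16, August 28] → overlapped-by → counts.
interview [August 3, August 16] → overlaps → counts.
planning [August 19, August 28] → overlapped-by → counts.
rehearsal [August 5, August 11] → before → no.
snapshot [August 16, August 25] → overlapped-by → counts.
standup [August 18, August 20] → during → counts.
triage [August 13, August 25] → started-by → counts.
Total: 6.

6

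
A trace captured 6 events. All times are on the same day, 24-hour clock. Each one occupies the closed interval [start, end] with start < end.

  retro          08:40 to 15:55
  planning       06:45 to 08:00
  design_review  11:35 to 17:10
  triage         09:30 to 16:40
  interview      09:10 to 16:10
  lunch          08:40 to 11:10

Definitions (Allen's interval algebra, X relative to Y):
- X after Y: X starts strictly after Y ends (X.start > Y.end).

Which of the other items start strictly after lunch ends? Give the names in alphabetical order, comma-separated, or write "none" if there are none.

design_review

Target lunch = [08:40, 11:10].
design_review [11:35, 17:10] → after → yes.
interview [09:10, 16:10] → overlapped-by → no.
planning [06:45, 08:00] → before → no.
retro [08:40, 15:55] → started-by → no.
triage [09:30, 16:40] → overlapped-by → no.
Result: design_review.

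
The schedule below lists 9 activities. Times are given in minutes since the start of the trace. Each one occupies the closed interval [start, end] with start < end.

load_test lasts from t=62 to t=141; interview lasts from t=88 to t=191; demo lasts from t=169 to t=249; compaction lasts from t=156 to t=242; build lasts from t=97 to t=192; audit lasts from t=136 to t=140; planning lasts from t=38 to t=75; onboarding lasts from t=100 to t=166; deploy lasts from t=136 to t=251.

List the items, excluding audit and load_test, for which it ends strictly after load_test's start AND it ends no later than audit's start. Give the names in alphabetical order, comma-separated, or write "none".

planning

Conditions: its end is strictly after load_test's start (X.end > t=62) AND its end is no later than audit's start (X.end <= t=136).
build: end t=192 > t=62? ✓; end t=192 <= t=136? ✗ → no.
compaction: end t=242 > t=62? ✓; end t=242 <= t=136? ✗ → no.
demo: end t=249 > t=62? ✓; end t=249 <= t=136? ✗ → no.
deploy: end t=251 > t=62? ✓; end t=251 <= t=136? ✗ → no.
interview: end t=191 > t=62? ✓; end t=191 <= t=136? ✗ → no.
onboarding: end t=166 > t=62? ✓; end t=166 <= t=136? ✗ → no.
planning: end t=75 > t=62? ✓; end t=75 <= t=136? ✓ → yes.
Result: planning.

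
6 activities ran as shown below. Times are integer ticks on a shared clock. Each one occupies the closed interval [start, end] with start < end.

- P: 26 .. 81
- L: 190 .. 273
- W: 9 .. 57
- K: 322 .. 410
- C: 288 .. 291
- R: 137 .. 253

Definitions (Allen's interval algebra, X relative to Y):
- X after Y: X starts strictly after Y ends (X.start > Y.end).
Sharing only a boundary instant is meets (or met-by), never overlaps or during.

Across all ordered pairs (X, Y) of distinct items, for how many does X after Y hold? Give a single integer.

13

Checking all 30 ordered pairs for relation 'after'; matching pairs in alphabetical order:
(C, L): C after L ✓
(C, P): C after P ✓
(C, R): C after R ✓
(C, W): C after W ✓
(K, C): K after C ✓
(K, L): K after L ✓
(K, P): K after P ✓
(K, R): K after R ✓
(K, W): K after W ✓
(L, P): L after P ✓
(L, W): L after W ✓
(R, P): R after P ✓
(R, W): R after W ✓
Count: 13.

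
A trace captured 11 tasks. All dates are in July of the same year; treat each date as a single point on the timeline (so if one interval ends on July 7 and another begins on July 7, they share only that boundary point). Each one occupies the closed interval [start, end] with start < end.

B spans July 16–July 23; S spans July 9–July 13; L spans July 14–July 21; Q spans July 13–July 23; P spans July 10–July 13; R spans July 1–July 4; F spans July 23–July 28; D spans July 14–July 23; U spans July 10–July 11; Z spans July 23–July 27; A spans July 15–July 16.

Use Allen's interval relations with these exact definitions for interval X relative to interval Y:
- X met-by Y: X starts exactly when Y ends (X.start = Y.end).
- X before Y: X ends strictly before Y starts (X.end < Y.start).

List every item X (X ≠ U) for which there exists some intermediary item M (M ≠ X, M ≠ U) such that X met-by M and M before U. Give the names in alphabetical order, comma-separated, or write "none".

Target U = [July 10, July 11].
Intermediaries M with M before U: R.
Via R — items with X met-by R: none.
Union: none.

none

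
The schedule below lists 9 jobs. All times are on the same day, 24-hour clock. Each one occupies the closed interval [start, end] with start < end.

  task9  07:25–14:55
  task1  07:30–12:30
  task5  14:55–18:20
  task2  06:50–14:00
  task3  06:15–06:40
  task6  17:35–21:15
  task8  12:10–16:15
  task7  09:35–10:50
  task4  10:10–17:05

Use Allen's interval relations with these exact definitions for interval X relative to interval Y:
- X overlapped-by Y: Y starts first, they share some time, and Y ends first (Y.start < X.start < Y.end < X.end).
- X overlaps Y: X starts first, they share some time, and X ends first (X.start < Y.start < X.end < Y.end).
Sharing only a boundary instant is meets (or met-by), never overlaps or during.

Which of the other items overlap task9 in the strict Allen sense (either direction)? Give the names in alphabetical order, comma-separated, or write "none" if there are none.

Target task9 = [07:25, 14:55].
task1 [07:30, 12:30] → during → no.
task2 [06:50, 14:00] → overlaps → yes.
task3 [06:15, 06:40] → before → no.
task4 [10:10, 17:05] → overlapped-by → yes.
task5 [14:55, 18:20] → met-by → no.
task6 [17:35, 21:15] → after → no.
task7 [09:35, 10:50] → during → no.
task8 [12:10, 16:15] → overlapped-by → yes.
Result: task2, task4, task8.

task2, task4, task8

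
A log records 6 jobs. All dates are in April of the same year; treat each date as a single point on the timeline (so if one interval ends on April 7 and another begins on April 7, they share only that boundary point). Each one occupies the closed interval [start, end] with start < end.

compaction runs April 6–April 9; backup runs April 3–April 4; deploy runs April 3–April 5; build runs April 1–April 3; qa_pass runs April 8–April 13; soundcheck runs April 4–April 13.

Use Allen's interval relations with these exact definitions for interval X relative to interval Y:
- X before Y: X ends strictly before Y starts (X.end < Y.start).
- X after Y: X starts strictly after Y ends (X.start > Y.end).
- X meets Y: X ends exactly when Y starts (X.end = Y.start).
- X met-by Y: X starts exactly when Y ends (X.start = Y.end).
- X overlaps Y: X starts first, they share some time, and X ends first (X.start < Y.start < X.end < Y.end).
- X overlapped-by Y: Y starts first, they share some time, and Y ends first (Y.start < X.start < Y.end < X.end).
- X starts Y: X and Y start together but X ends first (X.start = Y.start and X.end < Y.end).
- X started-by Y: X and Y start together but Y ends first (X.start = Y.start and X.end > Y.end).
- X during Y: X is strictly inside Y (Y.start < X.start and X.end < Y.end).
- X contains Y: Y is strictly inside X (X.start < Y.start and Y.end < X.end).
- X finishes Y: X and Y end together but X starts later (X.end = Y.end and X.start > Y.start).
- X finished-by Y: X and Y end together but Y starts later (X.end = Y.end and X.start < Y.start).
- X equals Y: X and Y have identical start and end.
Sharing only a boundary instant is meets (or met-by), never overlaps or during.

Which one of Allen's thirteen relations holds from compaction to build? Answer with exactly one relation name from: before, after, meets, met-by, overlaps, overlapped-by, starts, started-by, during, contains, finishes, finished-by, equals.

after

compaction = [April 6, April 9]; build = [April 1, April 3].
Compare endpoints: compaction.start > build.start, compaction.start > build.end, compaction.end > build.start, compaction.end > build.end.
That pattern is 'after'.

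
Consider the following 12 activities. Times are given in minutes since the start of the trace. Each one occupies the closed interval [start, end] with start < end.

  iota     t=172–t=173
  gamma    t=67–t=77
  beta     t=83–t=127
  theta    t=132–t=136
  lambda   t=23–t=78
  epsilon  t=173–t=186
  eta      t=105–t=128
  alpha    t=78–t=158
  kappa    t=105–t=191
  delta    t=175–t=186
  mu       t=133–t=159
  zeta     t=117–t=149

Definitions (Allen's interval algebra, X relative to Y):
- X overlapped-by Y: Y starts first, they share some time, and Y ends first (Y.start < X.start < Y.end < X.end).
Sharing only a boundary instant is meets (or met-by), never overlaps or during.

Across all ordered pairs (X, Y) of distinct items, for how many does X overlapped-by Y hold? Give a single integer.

Checking all 132 ordered pairs for relation 'overlapped-by'; matching pairs in alphabetical order:
(eta, beta): eta overlapped-by beta ✓
(kappa, alpha): kappa overlapped-by alpha ✓
(kappa, beta): kappa overlapped-by beta ✓
(mu, alpha): mu overlapped-by alpha ✓
(mu, theta): mu overlapped-by theta ✓
(mu, zeta): mu overlapped-by zeta ✓
(zeta, beta): zeta overlapped-by beta ✓
(zeta, eta): zeta overlapped-by eta ✓
Count: 8.

8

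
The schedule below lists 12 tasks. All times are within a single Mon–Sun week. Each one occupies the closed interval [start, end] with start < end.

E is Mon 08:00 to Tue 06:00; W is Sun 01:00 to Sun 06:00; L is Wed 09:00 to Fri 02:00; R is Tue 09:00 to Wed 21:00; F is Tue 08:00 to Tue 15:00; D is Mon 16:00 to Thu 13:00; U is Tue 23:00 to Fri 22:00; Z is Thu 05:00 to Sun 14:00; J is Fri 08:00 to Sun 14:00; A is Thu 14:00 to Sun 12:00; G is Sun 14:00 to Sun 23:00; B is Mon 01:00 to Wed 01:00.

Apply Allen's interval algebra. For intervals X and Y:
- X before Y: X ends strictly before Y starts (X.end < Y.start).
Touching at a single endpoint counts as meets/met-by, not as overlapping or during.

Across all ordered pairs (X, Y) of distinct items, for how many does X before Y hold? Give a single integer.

38

Checking all 132 ordered pairs for relation 'before'; matching pairs in alphabetical order:
(A, G): A before G ✓
(B, A): B before A ✓
(B, G): B before G ✓
(B, J): B before J ✓
(B, L): B before L ✓
(B, W): B before W ✓
(B, Z): B before Z ✓
(D, A): D before A ✓
(D, G): D before G ✓
(D, J): D before J ✓
(D, W): D before W ✓
(E, A): E before A ✓
(E, F): E before F ✓
(E, G): E before G ✓
(E, J): E before J ✓
(E, L): E before L ✓
(E, R): E before R ✓
(E, U): E before U ✓
(E, W): E before W ✓
(E, Z): E before Z ✓
(F, A): F before A ✓
(F, G): F before G ✓
(F, J): F before J ✓
(F, L): F before L ✓
... plus 14 further pairs not listed.
Count: 38.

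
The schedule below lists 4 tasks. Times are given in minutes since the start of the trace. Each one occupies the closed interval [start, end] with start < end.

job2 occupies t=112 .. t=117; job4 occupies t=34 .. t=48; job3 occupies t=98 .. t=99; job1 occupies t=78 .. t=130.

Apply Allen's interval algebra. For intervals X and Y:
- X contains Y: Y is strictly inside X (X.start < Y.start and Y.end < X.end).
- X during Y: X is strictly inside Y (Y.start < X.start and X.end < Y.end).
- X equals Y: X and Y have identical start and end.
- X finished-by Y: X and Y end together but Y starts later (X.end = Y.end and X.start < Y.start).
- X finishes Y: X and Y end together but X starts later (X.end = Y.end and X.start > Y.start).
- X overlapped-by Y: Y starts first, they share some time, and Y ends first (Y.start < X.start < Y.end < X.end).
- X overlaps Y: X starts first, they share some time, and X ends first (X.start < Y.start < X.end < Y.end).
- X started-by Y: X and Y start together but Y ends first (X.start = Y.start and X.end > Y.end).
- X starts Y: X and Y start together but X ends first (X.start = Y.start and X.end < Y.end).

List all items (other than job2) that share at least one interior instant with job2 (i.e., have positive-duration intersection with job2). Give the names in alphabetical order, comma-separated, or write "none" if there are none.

job1

Target job2 = [t=112, t=117].
job1 [t=78, t=130] → contains → yes.
job3 [t=98, t=99] → before → no.
job4 [t=34, t=48] → before → no.
Result: job1.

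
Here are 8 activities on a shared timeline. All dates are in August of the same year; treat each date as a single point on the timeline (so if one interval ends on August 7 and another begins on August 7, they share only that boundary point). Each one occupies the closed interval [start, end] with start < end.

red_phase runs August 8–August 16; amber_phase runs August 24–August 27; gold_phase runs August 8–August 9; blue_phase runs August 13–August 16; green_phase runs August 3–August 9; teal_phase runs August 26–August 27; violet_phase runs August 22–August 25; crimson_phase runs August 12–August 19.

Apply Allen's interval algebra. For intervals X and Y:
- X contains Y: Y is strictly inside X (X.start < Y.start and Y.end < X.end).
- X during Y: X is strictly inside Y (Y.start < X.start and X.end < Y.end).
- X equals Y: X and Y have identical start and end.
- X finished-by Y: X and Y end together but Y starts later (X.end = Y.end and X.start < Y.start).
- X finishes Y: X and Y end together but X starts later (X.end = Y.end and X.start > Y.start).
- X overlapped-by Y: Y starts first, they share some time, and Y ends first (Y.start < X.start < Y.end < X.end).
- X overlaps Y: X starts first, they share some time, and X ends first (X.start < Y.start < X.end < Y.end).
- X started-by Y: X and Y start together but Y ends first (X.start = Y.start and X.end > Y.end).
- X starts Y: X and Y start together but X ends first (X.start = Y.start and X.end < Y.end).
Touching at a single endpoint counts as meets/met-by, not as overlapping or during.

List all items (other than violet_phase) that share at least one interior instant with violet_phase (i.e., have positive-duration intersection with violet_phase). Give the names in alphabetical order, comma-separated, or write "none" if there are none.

Target violet_phase = [August 22, August 25].
amber_phase [August 24, August 27] → overlapped-by → yes.
blue_phase [August 13, August 16] → before → no.
crimson_phase [August 12, August 19] → before → no.
gold_phase [August 8, August 9] → before → no.
green_phase [August 3, August 9] → before → no.
red_phase [August 8, August 16] → before → no.
teal_phase [August 26, August 27] → after → no.
Result: amber_phase.

amber_phase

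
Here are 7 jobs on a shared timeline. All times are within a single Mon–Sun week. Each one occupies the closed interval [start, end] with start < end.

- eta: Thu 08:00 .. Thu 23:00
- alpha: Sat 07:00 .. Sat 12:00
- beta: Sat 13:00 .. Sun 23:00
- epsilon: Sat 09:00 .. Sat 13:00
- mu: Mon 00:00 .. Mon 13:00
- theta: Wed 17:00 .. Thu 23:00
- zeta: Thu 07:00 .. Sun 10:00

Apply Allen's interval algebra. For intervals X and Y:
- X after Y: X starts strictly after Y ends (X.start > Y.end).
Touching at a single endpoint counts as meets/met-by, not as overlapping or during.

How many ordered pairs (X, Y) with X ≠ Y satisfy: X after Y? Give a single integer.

13

Checking all 42 ordered pairs for relation 'after'; matching pairs in alphabetical order:
(alpha, eta): alpha after eta ✓
(alpha, mu): alpha after mu ✓
(alpha, theta): alpha after theta ✓
(beta, alpha): beta after alpha ✓
(beta, eta): beta after eta ✓
(beta, mu): beta after mu ✓
(beta, theta): beta after theta ✓
(epsilon, eta): epsilon after eta ✓
(epsilon, mu): epsilon after mu ✓
(epsilon, theta): epsilon after theta ✓
(eta, mu): eta after mu ✓
(theta, mu): theta after mu ✓
(zeta, mu): zeta after mu ✓
Count: 13.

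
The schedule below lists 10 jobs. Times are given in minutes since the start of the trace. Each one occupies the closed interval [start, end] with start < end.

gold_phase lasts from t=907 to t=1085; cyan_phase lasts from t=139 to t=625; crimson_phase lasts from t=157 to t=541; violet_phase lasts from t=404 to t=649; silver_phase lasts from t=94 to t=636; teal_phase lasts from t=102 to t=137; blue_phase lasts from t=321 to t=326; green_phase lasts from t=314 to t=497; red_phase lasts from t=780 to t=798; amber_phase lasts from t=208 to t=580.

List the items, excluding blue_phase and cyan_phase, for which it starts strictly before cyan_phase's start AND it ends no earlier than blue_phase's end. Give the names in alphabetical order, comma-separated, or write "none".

silver_phase

Conditions: its start is strictly before cyan_phase's start (X.start < t=139) AND its end is no earlier than blue_phase's end (X.end >= t=326).
amber_phase: start t=208 < t=139? ✗; end t=580 >= t=326? ✓ → no.
crimson_phase: start t=157 < t=139? ✗; end t=541 >= t=326? ✓ → no.
gold_phase: start t=907 < t=139? ✗; end t=1085 >= t=326? ✓ → no.
green_phase: start t=314 < t=139? ✗; end t=497 >= t=326? ✓ → no.
red_phase: start t=780 < t=139? ✗; end t=798 >= t=326? ✓ → no.
silver_phase: start t=94 < t=139? ✓; end t=636 >= t=326? ✓ → yes.
teal_phase: start t=102 < t=139? ✓; end t=137 >= t=326? ✗ → no.
violet_phase: start t=404 < t=139? ✗; end t=649 >= t=326? ✓ → no.
Result: silver_phase.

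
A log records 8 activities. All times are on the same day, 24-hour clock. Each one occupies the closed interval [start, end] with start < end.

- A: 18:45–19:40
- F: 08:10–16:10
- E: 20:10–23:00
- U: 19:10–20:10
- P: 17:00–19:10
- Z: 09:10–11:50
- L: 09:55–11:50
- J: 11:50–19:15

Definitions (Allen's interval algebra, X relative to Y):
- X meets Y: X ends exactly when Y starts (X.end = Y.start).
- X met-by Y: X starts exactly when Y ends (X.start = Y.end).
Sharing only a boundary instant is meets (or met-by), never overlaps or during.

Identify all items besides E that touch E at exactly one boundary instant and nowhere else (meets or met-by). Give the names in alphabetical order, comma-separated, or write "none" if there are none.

Target E = [20:10, 23:00].
A [18:45, 19:40] → before → no.
F [08:10, 16:10] → before → no.
J [11:50, 19:15] → before → no.
L [09:55, 11:50] → before → no.
P [17:00, 19:10] → before → no.
U [19:10, 20:10] → meets → yes.
Z [09:10, 11:50] → before → no.
Result: U.

U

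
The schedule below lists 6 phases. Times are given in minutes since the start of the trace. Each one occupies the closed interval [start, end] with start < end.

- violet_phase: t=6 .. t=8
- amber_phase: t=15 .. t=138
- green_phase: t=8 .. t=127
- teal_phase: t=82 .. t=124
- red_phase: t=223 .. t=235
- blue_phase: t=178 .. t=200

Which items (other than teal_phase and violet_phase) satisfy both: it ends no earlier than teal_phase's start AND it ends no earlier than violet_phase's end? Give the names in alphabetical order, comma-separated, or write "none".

Conditions: its end is no earlier than teal_phase's start (X.end >= t=82) AND its end is no earlier than violet_phase's end (X.end >= t=8).
amber_phase: end t=138 >= t=82? ✓; end t=138 >= t=8? ✓ → yes.
blue_phase: end t=200 >= t=82? ✓; end t=200 >= t=8? ✓ → yes.
green_phase: end t=127 >= t=82? ✓; end t=127 >= t=8? ✓ → yes.
red_phase: end t=235 >= t=82? ✓; end t=235 >= t=8? ✓ → yes.
Result: amber_phase, blue_phase, green_phase, red_phase.

amber_phase, blue_phase, green_phase, red_phase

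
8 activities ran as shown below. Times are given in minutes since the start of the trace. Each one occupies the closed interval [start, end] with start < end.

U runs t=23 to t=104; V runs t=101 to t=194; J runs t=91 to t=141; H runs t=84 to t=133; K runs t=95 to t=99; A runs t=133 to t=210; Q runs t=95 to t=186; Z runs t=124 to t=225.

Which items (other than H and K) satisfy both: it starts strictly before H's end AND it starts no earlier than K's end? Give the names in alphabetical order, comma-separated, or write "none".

Conditions: its start is strictly before H's end (X.start < t=133) AND its start is no earlier than K's end (X.start >= t=99).
A: start t=133 < t=133? ✗; start t=133 >= t=99? ✓ → no.
J: start t=91 < t=133? ✓; start t=91 >= t=99? ✗ → no.
Q: start t=95 < t=133? ✓; start t=95 >= t=99? ✗ → no.
U: start t=23 < t=133? ✓; start t=23 >= t=99? ✗ → no.
V: start t=101 < t=133? ✓; start t=101 >= t=99? ✓ → yes.
Z: start t=124 < t=133? ✓; start t=124 >= t=99? ✓ → yes.
Result: V, Z.

V, Z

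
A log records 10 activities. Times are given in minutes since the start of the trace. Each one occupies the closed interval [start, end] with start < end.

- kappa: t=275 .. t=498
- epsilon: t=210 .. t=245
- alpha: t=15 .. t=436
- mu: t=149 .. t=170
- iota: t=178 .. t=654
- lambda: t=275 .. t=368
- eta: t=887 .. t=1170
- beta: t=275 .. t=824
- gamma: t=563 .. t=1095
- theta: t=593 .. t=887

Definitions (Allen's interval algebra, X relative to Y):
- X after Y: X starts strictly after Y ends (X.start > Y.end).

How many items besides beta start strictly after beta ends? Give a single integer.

1

Target beta = [t=275, t=824].
alpha [t=15, t=436] → overlaps → no.
epsilon [t=210, t=245] → before → no.
eta [t=887, t=1170] → after → counts.
gamma [t=563, t=1095] → overlapped-by → no.
iota [t=178, t=654] → overlaps → no.
kappa [t=275, t=498] → starts → no.
lambda [t=275, t=368] → starts → no.
mu [t=149, t=170] → before → no.
theta [t=593, t=887] → overlapped-by → no.
Total: 1.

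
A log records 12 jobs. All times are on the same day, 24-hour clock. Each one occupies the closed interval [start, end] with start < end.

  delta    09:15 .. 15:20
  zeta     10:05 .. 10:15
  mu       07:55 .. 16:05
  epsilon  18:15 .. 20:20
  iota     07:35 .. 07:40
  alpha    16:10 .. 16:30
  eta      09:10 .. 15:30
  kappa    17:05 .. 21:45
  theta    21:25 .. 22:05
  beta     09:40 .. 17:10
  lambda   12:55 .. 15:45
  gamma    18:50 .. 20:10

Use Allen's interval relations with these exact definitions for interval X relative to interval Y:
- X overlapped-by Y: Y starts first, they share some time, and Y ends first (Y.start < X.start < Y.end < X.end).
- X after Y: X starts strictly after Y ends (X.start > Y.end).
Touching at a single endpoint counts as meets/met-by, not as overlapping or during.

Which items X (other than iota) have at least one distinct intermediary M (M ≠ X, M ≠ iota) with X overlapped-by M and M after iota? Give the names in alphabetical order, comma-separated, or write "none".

Target iota = [07:35, 07:40].
Intermediaries M with M after iota: alpha, beta, delta, epsilon, eta, gamma, kappa, lambda, mu, theta, zeta.
Via alpha — items with X overlapped-by alpha: none.
Via beta — items with X overlapped-by beta: kappa.
Via delta — items with X overlapped-by delta: beta, lambda.
Via epsilon — items with X overlapped-by epsilon: none.
Via eta — items with X overlapped-by eta: beta, lambda.
Via gamma — items with X overlapped-by gamma: none.
Via kappa — items with X overlapped-by kappa: theta.
Via lambda — items with X overlapped-by lambda: none.
Via mu — items with X overlapped-by mu: beta.
Via theta — items with X overlapped-by theta: none.
Via zeta — items with X overlapped-by zeta: none.
Union: beta, kappa, lambda, theta.

beta, kappa, lambda, theta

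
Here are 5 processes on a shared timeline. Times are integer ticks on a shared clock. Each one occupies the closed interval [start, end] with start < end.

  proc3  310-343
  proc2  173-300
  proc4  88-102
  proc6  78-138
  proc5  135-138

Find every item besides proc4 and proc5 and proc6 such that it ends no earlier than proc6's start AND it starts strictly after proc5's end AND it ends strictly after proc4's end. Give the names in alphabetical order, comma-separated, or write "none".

proc2, proc3

Conditions: its end is no earlier than proc6's start (X.end >= 78) AND its start is strictly after proc5's end (X.start > 138) AND its end is strictly after proc4's end (X.end > 102).
proc2: end 300 >= 78? ✓; start 173 > 138? ✓; end 300 > 102? ✓ → yes.
proc3: end 343 >= 78? ✓; start 310 > 138? ✓; end 343 > 102? ✓ → yes.
Result: proc2, proc3.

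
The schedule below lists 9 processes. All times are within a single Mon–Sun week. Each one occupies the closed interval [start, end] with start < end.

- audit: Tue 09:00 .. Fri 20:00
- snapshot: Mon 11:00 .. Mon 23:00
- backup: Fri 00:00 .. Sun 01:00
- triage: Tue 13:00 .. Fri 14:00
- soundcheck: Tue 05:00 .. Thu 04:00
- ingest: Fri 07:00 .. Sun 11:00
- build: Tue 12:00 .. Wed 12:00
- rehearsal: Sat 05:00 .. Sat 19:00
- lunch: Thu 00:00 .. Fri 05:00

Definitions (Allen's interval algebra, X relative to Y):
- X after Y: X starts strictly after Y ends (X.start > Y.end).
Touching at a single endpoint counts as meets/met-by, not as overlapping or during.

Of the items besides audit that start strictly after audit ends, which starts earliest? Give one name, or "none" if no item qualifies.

Target audit = [Tue 09:00, Fri 20:00].
backup [Fri 00:00, Sun 01:00] → overlapped-by → excluded.
build [Tue 12:00, Wed 12:00] → during → excluded.
ingest [Fri 07:00, Sun 11:00] → overlapped-by → excluded.
lunch [Thu 00:00, Fri 05:00] → during → excluded.
rehearsal [Sat 05:00, Sat 19:00] → after → candidate.
snapshot [Mon 11:00, Mon 23:00] → before → excluded.
soundcheck [Tue 05:00, Thu 04:00] → overlaps → excluded.
triage [Tue 13:00, Fri 14:00] → during → excluded.
Among candidates, earliest start is Sat 05:00 → rehearsal.

rehearsal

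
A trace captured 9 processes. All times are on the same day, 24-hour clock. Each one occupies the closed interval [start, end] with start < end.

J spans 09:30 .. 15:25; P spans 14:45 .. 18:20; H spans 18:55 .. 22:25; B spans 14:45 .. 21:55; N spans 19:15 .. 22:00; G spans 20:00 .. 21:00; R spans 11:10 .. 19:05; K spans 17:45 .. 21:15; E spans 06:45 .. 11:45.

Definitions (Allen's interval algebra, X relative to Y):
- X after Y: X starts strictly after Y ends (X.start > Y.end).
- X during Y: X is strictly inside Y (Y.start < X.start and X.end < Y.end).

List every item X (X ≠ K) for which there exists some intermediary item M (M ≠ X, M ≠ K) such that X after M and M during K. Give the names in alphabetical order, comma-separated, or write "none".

Target K = [17:45, 21:15].
Intermediaries M with M during K: G.
Via G — items with X after G: none.
Union: none.

none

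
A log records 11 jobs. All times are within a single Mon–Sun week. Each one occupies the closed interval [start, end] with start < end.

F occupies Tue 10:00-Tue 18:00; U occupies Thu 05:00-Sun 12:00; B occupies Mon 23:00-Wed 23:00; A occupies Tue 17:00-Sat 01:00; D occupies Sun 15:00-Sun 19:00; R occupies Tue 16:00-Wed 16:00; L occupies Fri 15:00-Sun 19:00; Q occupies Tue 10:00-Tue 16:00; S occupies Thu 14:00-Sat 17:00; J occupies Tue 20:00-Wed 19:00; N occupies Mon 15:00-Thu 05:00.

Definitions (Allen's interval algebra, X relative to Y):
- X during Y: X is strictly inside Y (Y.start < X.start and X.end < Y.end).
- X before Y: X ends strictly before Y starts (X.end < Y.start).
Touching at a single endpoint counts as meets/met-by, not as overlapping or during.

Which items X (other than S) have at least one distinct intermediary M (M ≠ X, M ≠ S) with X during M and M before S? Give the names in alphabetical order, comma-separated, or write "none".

B, F, J, Q, R

Target S = [Thu 14:00, Sat 17:00].
Intermediaries M with M before S: B, F, J, N, Q, R.
Via B — items with X during B: F, J, Q, R.
Via F — items with X during F: none.
Via J — items with X during J: none.
Via N — items with X during N: B, F, J, Q, R.
Via Q — items with X during Q: none.
Via R — items with X during R: none.
Union: B, F, J, Q, R.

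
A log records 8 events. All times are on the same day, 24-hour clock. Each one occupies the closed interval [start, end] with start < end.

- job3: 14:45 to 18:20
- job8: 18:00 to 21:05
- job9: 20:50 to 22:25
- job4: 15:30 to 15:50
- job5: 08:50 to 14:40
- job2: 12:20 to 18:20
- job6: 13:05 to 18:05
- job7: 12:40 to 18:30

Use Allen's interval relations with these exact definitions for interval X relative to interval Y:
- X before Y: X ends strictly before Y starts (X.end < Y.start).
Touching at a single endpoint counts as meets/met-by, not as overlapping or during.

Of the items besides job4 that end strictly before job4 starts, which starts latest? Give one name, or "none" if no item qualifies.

Target job4 = [15:30, 15:50].
job2 [12:20, 18:20] → contains → excluded.
job3 [14:45, 18:20] → contains → excluded.
job5 [08:50, 14:40] → before → candidate.
job6 [13:05, 18:05] → contains → excluded.
job7 [12:40, 18:30] → contains → excluded.
job8 [18:00, 21:05] → after → excluded.
job9 [20:50, 22:25] → after → excluded.
Among candidates, latest start is 08:50 → job5.

job5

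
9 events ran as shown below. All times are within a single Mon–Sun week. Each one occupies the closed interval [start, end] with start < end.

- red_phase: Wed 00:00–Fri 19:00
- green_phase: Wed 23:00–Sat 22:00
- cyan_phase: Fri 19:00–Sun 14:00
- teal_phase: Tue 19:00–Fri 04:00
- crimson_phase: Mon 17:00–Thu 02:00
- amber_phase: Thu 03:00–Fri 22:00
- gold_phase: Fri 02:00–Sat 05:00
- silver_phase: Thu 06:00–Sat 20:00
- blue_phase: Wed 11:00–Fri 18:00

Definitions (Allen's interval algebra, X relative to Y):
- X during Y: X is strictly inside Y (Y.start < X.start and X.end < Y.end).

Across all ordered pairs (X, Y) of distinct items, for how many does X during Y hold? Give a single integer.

Checking all 72 ordered pairs for relation 'during'; matching pairs in alphabetical order:
(amber_phase, green_phase): amber_phase during green_phase ✓
(blue_phase, red_phase): blue_phase during red_phase ✓
(gold_phase, green_phase): gold_phase during green_phase ✓
(gold_phase, silver_phase): gold_phase during silver_phase ✓
(silver_phase, green_phase): silver_phase during green_phase ✓
Count: 5.

5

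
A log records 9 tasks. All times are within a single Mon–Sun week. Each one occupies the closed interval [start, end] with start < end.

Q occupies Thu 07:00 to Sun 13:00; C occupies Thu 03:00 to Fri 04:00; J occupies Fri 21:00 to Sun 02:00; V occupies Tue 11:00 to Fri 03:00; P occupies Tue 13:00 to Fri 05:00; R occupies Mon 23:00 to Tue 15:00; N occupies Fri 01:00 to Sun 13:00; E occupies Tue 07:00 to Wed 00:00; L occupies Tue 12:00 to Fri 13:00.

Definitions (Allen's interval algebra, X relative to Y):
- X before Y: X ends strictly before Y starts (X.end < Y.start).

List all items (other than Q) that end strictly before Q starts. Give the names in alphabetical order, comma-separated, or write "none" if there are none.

E, R

Target Q = [Thu 07:00, Sun 13:00].
C [Thu 03:00, Fri 04:00] → overlaps → no.
E [Tue 07:00, Wed 00:00] → before → yes.
J [Fri 21:00, Sun 02:00] → during → no.
L [Tue 12:00, Fri 13:00] → overlaps → no.
N [Fri 01:00, Sun 13:00] → finishes → no.
P [Tue 13:00, Fri 05:00] → overlaps → no.
R [Mon 23:00, Tue 15:00] → before → yes.
V [Tue 11:00, Fri 03:00] → overlaps → no.
Result: E, R.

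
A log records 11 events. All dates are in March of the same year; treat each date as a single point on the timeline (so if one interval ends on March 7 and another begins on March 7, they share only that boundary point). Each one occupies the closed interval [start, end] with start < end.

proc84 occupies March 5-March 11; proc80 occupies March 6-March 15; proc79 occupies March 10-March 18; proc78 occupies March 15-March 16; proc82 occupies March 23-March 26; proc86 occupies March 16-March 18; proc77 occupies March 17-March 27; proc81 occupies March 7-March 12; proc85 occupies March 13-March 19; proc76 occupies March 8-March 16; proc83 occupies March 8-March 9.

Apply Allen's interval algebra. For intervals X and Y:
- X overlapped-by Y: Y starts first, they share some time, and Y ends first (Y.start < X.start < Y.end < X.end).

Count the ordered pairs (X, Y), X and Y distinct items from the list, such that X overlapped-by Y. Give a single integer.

15

Checking all 110 ordered pairs for relation 'overlapped-by'; matching pairs in alphabetical order:
(proc76, proc80): proc76 overlapped-by proc80 ✓
(proc76, proc81): proc76 overlapped-by proc81 ✓
(proc76, proc84): proc76 overlapped-by proc84 ✓
(proc77, proc79): proc77 overlapped-by proc79 ✓
(proc77, proc85): proc77 overlapped-by proc85 ✓
(proc77, proc86): proc77 overlapped-by proc86 ✓
(proc79, proc76): proc79 overlapped-by proc76 ✓
(proc79, proc80): proc79 overlapped-by proc80 ✓
(proc79, proc81): proc79 overlapped-by proc81 ✓
(proc79, proc84): proc79 overlapped-by proc84 ✓
(proc80, proc84): proc80 overlapped-by proc84 ✓
(proc81, proc84): proc81 overlapped-by proc84 ✓
(proc85, proc76): proc85 overlapped-by proc76 ✓
(proc85, proc79): proc85 overlapped-by proc79 ✓
(proc85, proc80): proc85 overlapped-by proc80 ✓
Count: 15.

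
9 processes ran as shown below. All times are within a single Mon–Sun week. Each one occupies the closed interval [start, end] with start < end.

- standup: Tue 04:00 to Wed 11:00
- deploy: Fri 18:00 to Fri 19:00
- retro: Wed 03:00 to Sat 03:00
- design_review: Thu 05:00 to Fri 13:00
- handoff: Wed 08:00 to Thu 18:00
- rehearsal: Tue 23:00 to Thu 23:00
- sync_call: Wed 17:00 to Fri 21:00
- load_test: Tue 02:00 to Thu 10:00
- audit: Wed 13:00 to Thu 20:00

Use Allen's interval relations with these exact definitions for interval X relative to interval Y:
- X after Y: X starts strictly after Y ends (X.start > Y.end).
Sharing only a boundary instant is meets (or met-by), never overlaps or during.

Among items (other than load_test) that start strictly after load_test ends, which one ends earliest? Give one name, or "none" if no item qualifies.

Target load_test = [Tue 02:00, Thu 10:00].
audit [Wed 13:00, Thu 20:00] → overlapped-by → excluded.
deploy [Fri 18:00, Fri 19:00] → after → candidate.
design_review [Thu 05:00, Fri 13:00] → overlapped-by → excluded.
handoff [Wed 08:00, Thu 18:00] → overlapped-by → excluded.
rehearsal [Tue 23:00, Thu 23:00] → overlapped-by → excluded.
retro [Wed 03:00, Sat 03:00] → overlapped-by → excluded.
standup [Tue 04:00, Wed 11:00] → during → excluded.
sync_call [Wed 17:00, Fri 21:00] → overlapped-by → excluded.
Among candidates, earliest end is Fri 19:00 → deploy.

deploy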